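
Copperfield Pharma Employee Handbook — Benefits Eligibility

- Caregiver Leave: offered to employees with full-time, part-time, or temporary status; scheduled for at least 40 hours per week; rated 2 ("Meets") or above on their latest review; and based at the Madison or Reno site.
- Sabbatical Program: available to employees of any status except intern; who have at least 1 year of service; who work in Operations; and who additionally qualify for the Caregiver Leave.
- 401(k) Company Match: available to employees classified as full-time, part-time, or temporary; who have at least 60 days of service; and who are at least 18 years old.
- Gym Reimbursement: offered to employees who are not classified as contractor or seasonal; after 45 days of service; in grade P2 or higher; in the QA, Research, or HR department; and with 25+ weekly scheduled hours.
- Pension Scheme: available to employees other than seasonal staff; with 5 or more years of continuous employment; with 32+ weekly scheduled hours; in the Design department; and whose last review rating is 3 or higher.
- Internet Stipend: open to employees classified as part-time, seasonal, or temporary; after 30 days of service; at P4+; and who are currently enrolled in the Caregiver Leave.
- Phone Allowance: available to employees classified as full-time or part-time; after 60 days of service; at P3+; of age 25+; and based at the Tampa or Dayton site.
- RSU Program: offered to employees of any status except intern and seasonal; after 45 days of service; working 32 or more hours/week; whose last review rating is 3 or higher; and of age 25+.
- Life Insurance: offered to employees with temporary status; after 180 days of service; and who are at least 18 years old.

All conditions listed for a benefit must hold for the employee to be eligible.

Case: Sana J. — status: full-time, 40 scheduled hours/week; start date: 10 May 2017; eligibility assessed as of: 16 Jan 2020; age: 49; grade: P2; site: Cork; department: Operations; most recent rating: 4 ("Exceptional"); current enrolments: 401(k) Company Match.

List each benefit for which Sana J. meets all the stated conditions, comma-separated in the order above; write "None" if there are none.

401(k) Company Match, RSU Program

Service from 10 May 2017 to 16 Jan 2020: 981 days.
Caregiver Leave — status full-time ✓; 40 hrs/wk ≥ 40 ✓; rating 4 ≥ 2 ✓; site Cork ✗ (not Madison or Reno) → not eligible.
Sabbatical Program — status full-time ✓ (not excluded); service 981 days ≥ 1 year (≈365 days) ✓; dept Operations ✓; not eligible for Caregiver Leave ✗ → not eligible.
401(k) Company Match — status full-time ✓; service 981 days ≥ 60 days ✓; age 49 ≥ 18 ✓ → eligible.
Gym Reimbursement — status full-time ✓ (not excluded); service 981 days ≥ 45 days ✓; grade P2 ≥ P2 ✓; dept Operations ✗ → not eligible.
Pension Scheme — status full-time ✓ (not excluded); service 981 days < 5 years (≈1825 days) ✗ → not eligible.
Internet Stipend — status full-time ✗ (requires part-time, seasonal, or temporary) → not eligible.
Phone Allowance — status full-time ✓; service 981 days ≥ 60 days ✓; grade P2 < P3 ✗ → not eligible.
RSU Program — status full-time ✓ (not excluded); service 981 days ≥ 45 days ✓; 40 hrs/wk ≥ 32 ✓; rating 4 ≥ 3 ✓; age 49 ≥ 25 ✓ → eligible.
Life Insurance — status full-time ✗ (requires temporary) → not eligible.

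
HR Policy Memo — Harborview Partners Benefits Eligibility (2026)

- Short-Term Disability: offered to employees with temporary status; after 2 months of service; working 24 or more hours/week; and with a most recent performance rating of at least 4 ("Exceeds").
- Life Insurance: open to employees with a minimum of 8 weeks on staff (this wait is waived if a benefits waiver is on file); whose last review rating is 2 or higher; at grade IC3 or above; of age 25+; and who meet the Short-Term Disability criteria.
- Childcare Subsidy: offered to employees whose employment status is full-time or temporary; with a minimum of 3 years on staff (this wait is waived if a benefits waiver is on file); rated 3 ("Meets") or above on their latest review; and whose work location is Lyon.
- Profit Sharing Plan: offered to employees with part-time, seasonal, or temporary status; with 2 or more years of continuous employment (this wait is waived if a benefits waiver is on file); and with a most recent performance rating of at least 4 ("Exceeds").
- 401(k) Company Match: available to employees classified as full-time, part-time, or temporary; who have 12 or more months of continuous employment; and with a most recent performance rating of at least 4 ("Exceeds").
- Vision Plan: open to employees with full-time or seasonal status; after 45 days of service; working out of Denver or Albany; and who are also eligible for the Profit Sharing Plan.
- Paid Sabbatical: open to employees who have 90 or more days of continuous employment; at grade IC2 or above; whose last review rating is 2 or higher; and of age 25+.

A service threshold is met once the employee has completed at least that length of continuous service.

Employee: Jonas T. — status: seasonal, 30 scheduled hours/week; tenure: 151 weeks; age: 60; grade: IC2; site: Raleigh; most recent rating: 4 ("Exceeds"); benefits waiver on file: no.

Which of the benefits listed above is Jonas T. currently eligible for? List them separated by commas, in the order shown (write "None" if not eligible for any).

Profit Sharing Plan, Paid Sabbatical

Short-Term Disability — status seasonal ✗ (requires temporary) → not eligible.
Life Insurance — no waiver, service 151 weeks ≥ 8 weeks ✓; rating 4 ≥ 2 ✓; grade IC2 < IC3 ✗ → not eligible.
Childcare Subsidy — status seasonal ✗ (requires full-time or temporary) → not eligible.
Profit Sharing Plan — status seasonal ✓; no waiver, service 151 weeks ≥ 2 years (≈730 days) ✓; rating 4 ≥ 4 ✓ → eligible.
401(k) Company Match — status seasonal ✗ (requires full-time, part-time, or temporary) → not eligible.
Vision Plan — status seasonal ✓; service 151 weeks ≥ 45 days ✓; site Raleigh ✗ (not Denver or Albany) → not eligible.
Paid Sabbatical — service 151 weeks ≥ 90 days ✓; grade IC2 ≥ IC2 ✓; rating 4 ≥ 2 ✓; age 60 ≥ 25 ✓ → eligible.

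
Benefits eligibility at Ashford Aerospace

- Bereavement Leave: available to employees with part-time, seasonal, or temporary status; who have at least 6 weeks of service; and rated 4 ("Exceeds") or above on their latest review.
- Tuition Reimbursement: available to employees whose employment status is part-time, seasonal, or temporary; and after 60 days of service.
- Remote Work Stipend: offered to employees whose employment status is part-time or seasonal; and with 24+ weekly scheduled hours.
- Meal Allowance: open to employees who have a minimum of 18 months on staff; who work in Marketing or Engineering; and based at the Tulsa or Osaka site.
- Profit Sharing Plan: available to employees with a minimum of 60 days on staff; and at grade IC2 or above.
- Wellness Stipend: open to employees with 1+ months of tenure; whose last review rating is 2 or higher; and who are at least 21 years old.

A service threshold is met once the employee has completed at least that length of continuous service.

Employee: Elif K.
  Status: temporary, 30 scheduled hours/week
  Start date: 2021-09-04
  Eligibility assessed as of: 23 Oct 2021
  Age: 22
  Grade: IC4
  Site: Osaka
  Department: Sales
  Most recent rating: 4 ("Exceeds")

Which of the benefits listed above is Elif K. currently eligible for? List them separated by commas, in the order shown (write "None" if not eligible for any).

Bereavement Leave, Wellness Stipend

Service from 2021-09-04 to 23 Oct 2021: 49 days.
Bereavement Leave — status temporary ✓; service 49 days ≥ 6 weeks (≈42 days) ✓; rating 4 ≥ 4 ✓ → eligible.
Tuition Reimbursement — status temporary ✓; service 49 days < 60 days ✗ → not eligible.
Remote Work Stipend — status temporary ✗ (requires part-time or seasonal) → not eligible.
Meal Allowance — service 49 days < 18 months (≈540 days) ✗ → not eligible.
Profit Sharing Plan — service 49 days < 60 days ✗ → not eligible.
Wellness Stipend — service 49 days ≥ 1 month (≈30 days) ✓; rating 4 ≥ 2 ✓; age 22 ≥ 21 ✓ → eligible.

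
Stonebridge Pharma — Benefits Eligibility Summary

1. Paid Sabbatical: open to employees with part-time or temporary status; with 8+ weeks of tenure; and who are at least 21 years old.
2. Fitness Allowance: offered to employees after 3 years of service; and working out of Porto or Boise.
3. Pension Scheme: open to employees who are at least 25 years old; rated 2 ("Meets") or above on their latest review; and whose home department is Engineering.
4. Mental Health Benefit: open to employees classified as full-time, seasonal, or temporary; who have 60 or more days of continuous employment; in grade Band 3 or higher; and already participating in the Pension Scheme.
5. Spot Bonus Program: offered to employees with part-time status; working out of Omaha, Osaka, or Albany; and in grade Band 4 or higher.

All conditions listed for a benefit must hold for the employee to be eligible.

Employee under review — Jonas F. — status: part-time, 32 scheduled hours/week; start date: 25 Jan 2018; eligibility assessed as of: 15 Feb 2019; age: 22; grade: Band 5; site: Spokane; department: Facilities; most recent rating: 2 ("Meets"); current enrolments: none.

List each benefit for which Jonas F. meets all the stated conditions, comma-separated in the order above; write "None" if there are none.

Service from 25 Jan 2018 to 15 Feb 2019: 386 days.
Paid Sabbatical — status part-time ✓; service 386 days ≥ 8 weeks (≈56 days) ✓; age 22 ≥ 21 ✓ → eligible.
Fitness Allowance — service 386 days < 3 years (≈1095 days) ✗ → not eligible.
Pension Scheme — age 22 < 25 ✗ → not eligible.
Mental Health Benefit — status part-time ✗ (requires full-time, seasonal, or temporary) → not eligible.
Spot Bonus Program — status part-time ✓; site Spokane ✗ (not Omaha, Osaka, or Albany) → not eligible.

Paid Sabbatical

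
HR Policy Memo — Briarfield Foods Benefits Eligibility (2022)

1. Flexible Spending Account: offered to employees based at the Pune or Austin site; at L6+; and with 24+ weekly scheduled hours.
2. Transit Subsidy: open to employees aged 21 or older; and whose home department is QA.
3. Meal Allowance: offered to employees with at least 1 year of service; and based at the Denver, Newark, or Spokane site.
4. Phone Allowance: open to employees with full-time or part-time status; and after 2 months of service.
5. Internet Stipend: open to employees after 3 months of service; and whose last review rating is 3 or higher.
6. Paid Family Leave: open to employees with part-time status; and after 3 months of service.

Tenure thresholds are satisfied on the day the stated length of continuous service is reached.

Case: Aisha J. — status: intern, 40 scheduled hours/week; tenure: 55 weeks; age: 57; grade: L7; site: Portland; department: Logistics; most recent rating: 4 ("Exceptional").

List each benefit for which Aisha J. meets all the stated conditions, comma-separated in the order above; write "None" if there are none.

Internet Stipend

Flexible Spending Account — site Portland ✗ (not Pune or Austin) → not eligible.
Transit Subsidy — age 57 ≥ 21 ✓; dept Logistics ✗ → not eligible.
Meal Allowance — service 55 weeks ≥ 1 year (≈365 days) ✓; site Portland ✗ (not Denver, Newark, or Spokane) → not eligible.
Phone Allowance — status intern ✗ (requires full-time or part-time) → not eligible.
Internet Stipend — service 55 weeks ≥ 3 months (≈90 days) ✓; rating 4 ≥ 3 ✓ → eligible.
Paid Family Leave — status intern ✗ (requires part-time) → not eligible.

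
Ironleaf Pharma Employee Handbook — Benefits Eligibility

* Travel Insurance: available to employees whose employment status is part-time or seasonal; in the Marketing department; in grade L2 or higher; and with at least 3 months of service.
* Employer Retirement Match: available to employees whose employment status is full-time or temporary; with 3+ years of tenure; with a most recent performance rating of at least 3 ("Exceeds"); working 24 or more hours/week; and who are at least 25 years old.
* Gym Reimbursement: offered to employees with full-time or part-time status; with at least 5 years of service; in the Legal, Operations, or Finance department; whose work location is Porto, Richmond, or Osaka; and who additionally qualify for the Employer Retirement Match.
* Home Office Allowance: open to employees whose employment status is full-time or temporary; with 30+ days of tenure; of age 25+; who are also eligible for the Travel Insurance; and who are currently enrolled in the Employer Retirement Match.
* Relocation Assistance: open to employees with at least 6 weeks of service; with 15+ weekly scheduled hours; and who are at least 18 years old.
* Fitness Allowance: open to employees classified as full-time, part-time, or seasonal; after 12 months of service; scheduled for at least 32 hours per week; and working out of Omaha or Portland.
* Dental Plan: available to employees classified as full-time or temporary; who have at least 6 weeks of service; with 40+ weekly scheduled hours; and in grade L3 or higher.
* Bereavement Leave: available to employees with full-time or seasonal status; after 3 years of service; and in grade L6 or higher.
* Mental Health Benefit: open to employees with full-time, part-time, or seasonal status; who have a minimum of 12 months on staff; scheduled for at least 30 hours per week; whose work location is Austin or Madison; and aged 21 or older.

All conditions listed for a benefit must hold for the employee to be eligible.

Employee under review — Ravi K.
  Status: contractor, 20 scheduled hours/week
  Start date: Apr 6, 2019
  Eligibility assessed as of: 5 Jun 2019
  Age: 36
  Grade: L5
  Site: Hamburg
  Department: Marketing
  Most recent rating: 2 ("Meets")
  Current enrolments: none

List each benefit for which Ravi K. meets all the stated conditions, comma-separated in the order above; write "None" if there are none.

Service from Apr 6, 2019 to 5 Jun 2019: 60 days.
Travel Insurance — status contractor ✗ (requires part-time or seasonal) → not eligible.
Employer Retirement Match — status contractor ✗ (requires full-time or temporary) → not eligible.
Gym Reimbursement — status contractor ✗ (requires full-time or part-time) → not eligible.
Home Office Allowance — status contractor ✗ (requires full-time or temporary) → not eligible.
Relocation Assistance — service 60 days ≥ 6 weeks (≈42 days) ✓; 20 hrs/wk ≥ 15 ✓; age 36 ≥ 18 ✓ → eligible.
Fitness Allowance — status contractor ✗ (requires full-time, part-time, or seasonal) → not eligible.
Dental Plan — status contractor ✗ (requires full-time or temporary) → not eligible.
Bereavement Leave — status contractor ✗ (requires full-time or seasonal) → not eligible.
Mental Health Benefit — status contractor ✗ (requires full-time, part-time, or seasonal) → not eligible.

Relocation Assistance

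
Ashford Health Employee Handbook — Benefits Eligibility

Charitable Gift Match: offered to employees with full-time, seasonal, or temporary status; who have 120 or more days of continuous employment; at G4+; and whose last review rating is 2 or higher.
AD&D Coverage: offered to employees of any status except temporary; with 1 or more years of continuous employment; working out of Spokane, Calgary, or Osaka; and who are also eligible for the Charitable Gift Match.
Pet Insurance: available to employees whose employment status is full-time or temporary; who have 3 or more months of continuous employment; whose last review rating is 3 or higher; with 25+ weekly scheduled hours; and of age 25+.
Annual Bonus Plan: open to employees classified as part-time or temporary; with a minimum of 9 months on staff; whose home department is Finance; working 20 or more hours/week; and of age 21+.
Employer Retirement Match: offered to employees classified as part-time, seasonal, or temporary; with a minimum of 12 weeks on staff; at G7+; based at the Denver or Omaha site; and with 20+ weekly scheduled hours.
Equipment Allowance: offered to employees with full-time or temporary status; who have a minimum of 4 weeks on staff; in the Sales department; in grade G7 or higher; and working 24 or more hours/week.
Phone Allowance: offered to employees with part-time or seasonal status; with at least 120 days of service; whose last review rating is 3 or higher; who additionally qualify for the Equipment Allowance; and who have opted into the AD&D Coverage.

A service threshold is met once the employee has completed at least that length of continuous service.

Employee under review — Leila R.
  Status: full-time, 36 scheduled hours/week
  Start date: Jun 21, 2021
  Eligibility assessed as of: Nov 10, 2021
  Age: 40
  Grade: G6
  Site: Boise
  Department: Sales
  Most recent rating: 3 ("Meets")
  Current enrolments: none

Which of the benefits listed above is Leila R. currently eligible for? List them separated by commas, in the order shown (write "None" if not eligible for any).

Charitable Gift Match, Pet Insurance

Service from Jun 21, 2021 to Nov 10, 2021: 142 days.
Charitable Gift Match — status full-time ✓; service 142 days ≥ 120 days ✓; grade G6 ≥ G4 ✓; rating 3 ≥ 2 ✓ → eligible.
AD&D Coverage — status full-time ✓ (not excluded); service 142 days < 1 year (≈365 days) ✗ → not eligible.
Pet Insurance — status full-time ✓; service 142 days ≥ 3 months (≈90 days) ✓; rating 3 ≥ 3 ✓; 36 hrs/wk ≥ 25 ✓; age 40 ≥ 25 ✓ → eligible.
Annual Bonus Plan — status full-time ✗ (requires part-time or temporary) → not eligible.
Employer Retirement Match — status full-time ✗ (requires part-time, seasonal, or temporary) → not eligible.
Equipment Allowance — status full-time ✓; service 142 days ≥ 4 weeks (≈28 days) ✓; dept Sales ✓; grade G6 < G7 ✗ → not eligible.
Phone Allowance — status full-time ✗ (requires part-time or seasonal) → not eligible.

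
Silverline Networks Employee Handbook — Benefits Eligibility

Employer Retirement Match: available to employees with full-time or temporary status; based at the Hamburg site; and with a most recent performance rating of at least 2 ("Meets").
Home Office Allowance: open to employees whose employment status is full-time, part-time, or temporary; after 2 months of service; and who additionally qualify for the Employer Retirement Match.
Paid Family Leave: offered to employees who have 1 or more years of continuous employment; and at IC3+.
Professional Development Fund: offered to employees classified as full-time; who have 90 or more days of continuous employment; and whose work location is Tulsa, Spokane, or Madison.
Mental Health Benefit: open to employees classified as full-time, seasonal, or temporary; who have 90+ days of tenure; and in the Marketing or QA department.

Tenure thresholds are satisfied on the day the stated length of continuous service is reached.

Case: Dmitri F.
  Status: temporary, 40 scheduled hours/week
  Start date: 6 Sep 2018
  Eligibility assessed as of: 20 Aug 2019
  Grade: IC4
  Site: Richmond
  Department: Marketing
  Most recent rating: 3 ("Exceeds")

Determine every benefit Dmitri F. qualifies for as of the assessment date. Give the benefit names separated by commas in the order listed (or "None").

Service from 6 Sep 2018 to 20 Aug 2019: 348 days.
Employer Retirement Match — status temporary ✓; site Richmond ✗ (not Hamburg) → not eligible.
Home Office Allowance — status temporary ✓; service 348 days ≥ 2 months (≈60 days) ✓; not eligible for Employer Retirement Match ✗ → not eligible.
Paid Family Leave — service 348 days < 1 year (≈365 days) ✗ → not eligible.
Professional Development Fund — status temporary ✗ (requires full-time) → not eligible.
Mental Health Benefit — status temporary ✓; service 348 days ≥ 90 days ✓; dept Marketing ✓ → eligible.

Mental Health Benefit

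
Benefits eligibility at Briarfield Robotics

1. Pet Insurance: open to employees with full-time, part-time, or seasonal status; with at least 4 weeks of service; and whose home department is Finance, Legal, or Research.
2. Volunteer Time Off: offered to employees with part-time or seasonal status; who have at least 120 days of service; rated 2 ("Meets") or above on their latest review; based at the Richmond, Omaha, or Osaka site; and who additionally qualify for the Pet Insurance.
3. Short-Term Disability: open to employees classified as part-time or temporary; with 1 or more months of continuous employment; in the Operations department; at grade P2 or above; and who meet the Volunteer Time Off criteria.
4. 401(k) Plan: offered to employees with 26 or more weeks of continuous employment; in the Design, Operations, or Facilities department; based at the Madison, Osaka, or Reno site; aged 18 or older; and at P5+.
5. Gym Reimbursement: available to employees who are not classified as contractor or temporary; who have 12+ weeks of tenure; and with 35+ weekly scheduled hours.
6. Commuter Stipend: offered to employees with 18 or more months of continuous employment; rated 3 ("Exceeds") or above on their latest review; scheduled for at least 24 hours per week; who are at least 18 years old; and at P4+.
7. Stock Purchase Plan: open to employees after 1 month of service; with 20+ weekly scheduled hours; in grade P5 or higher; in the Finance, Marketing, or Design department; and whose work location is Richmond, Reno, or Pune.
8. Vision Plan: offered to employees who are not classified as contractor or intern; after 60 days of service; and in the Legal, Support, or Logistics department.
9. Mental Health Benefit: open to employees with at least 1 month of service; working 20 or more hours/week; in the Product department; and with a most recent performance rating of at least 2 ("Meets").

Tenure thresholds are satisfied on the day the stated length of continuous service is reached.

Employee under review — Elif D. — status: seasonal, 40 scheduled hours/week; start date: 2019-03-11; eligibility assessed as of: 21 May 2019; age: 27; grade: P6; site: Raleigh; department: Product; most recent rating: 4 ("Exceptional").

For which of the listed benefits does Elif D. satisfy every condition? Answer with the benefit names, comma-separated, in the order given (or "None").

Service from 2019-03-11 to 21 May 2019: 71 days.
Pet Insurance — status seasonal ✓; service 71 days ≥ 4 weeks (≈28 days) ✓; dept Product ✗ → not eligible.
Volunteer Time Off — status seasonal ✓; service 71 days < 120 days ✗ → not eligible.
Short-Term Disability — status seasonal ✗ (requires part-time or temporary) → not eligible.
401(k) Plan — service 71 days < 26 weeks (≈182 days) ✗ → not eligible.
Gym Reimbursement — status seasonal ✓ (not excluded); service 71 days < 12 weeks (≈84 days) ✗ → not eligible.
Commuter Stipend — service 71 days < 18 months (≈540 days) ✗ → not eligible.
Stock Purchase Plan — service 71 days ≥ 1 month (≈30 days) ✓; 40 hrs/wk ≥ 20 ✓; grade P6 ≥ P5 ✓; dept Product ✗ → not eligible.
Vision Plan — status seasonal ✓ (not excluded); service 71 days ≥ 60 days ✓; dept Product ✗ → not eligible.
Mental Health Benefit — service 71 days ≥ 1 month (≈30 days) ✓; 40 hrs/wk ≥ 20 ✓; dept Product ✓; rating 4 ≥ 2 ✓ → eligible.

Mental Health Benefit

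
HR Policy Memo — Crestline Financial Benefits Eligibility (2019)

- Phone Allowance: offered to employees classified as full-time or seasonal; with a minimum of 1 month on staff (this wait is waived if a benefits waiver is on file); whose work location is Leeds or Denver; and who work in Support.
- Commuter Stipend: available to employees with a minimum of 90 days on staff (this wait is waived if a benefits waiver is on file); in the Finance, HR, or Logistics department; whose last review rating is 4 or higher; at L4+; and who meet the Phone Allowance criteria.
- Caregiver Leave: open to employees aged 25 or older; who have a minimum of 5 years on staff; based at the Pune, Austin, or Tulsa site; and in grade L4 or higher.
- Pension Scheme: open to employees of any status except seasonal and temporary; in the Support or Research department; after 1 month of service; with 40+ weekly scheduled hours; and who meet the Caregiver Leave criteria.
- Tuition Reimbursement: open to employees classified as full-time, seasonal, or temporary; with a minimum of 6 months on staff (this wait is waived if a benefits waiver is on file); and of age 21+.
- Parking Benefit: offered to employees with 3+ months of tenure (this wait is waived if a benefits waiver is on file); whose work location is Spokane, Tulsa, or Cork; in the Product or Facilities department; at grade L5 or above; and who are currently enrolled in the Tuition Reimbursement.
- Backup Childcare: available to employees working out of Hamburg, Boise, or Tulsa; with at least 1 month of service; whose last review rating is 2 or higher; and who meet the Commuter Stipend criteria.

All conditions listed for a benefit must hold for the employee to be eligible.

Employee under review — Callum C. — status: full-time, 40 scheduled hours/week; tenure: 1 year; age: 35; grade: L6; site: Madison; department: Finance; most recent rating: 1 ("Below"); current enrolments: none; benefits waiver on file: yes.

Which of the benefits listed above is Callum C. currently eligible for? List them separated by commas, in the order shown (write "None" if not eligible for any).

Phone Allowance — status full-time ✓; benefits waiver on file ✓; site Madison ✗ (not Leeds or Denver) → not eligible.
Commuter Stipend — benefits waiver on file ✓; dept Finance ✓; rating 1 < 4 ✗ → not eligible.
Caregiver Leave — age 35 ≥ 25 ✓; service 1 year < 5 years ✗ → not eligible.
Pension Scheme — status full-time ✓ (not excluded); dept Finance ✗ → not eligible.
Tuition Reimbursement — status full-time ✓; benefits waiver on file ✓; age 35 ≥ 21 ✓ → eligible.
Parking Benefit — benefits waiver on file ✓; site Madison ✗ (not Spokane, Tulsa, or Cork) → not eligible.
Backup Childcare — site Madison ✗ (not Hamburg, Boise, or Tulsa) → not eligible.

Tuition Reimbursement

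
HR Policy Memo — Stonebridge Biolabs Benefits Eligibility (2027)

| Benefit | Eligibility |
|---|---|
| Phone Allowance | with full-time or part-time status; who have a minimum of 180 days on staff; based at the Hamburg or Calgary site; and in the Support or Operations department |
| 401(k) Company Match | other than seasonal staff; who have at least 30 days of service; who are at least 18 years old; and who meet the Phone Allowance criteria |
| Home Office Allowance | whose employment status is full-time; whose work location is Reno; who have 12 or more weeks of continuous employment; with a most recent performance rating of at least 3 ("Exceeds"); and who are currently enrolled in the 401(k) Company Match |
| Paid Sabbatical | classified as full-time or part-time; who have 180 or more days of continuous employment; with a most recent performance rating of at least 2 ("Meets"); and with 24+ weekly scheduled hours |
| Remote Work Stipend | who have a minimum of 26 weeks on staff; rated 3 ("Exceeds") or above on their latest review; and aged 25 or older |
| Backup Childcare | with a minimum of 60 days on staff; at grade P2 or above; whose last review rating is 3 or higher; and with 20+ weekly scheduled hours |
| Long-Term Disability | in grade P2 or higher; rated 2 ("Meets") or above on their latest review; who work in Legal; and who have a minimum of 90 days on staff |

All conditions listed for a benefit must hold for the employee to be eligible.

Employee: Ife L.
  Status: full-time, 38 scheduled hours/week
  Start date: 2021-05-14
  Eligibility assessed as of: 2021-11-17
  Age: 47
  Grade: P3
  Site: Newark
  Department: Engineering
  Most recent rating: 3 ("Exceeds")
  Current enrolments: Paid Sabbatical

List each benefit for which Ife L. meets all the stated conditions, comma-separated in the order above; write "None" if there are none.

Paid Sabbatical, Remote Work Stipend, Backup Childcare

Service from 2021-05-14 to 2021-11-17: 187 days.
Phone Allowance — status full-time ✓; service 187 days ≥ 180 days ✓; site Newark ✗ (not Hamburg or Calgary) → not eligible.
401(k) Company Match — status full-time ✓ (not excluded); service 187 days ≥ 30 days ✓; age 47 ≥ 18 ✓; not eligible for Phone Allowance ✗ → not eligible.
Home Office Allowance — status full-time ✓; site Newark ✗ (not Reno) → not eligible.
Paid Sabbatical — status full-time ✓; service 187 days ≥ 180 days ✓; rating 3 ≥ 2 ✓; 38 hrs/wk ≥ 24 ✓ → eligible.
Remote Work Stipend — service 187 days ≥ 26 weeks (≈182 days) ✓; rating 3 ≥ 3 ✓; age 47 ≥ 25 ✓ → eligible.
Backup Childcare — service 187 days ≥ 60 days ✓; grade P3 ≥ P2 ✓; rating 3 ≥ 3 ✓; 38 hrs/wk ≥ 20 ✓ → eligible.
Long-Term Disability — grade P3 ≥ P2 ✓; rating 3 ≥ 2 ✓; dept Engineering ✗ → not eligible.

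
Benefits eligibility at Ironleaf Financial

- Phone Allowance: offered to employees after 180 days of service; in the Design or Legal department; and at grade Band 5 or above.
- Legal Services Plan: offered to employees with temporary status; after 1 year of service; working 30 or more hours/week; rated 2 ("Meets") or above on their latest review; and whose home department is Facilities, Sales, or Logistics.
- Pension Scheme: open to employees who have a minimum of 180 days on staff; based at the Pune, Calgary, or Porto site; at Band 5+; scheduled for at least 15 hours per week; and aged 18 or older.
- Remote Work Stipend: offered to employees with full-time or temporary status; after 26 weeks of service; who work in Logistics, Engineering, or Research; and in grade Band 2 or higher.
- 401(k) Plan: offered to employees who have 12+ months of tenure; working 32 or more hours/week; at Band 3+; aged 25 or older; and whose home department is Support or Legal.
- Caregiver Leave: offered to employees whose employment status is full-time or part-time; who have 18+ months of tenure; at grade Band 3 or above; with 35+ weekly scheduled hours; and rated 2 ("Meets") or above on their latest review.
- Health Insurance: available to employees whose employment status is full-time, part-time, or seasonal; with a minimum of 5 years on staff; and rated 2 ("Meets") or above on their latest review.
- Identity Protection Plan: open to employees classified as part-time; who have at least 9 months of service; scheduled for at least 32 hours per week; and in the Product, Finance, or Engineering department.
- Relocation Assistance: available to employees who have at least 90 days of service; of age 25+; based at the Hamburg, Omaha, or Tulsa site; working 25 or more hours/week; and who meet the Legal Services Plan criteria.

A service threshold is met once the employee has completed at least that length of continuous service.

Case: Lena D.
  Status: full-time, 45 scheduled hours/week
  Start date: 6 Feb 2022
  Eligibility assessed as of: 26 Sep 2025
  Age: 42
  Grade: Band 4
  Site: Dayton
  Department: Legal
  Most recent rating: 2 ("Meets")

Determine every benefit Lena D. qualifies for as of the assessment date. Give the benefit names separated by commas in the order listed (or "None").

401(k) Plan, Caregiver Leave

Service from 6 Feb 2022 to 26 Sep 2025: 1328 days.
Phone Allowance — service 1328 days ≥ 180 days ✓; dept Legal ✓; grade Band 4 < Band 5 ✗ → not eligible.
Legal Services Plan — status full-time ✗ (requires temporary) → not eligible.
Pension Scheme — service 1328 days ≥ 180 days ✓; site Dayton ✗ (not Pune, Calgary, or Porto) → not eligible.
Remote Work Stipend — status full-time ✓; service 1328 days ≥ 26 weeks (≈182 days) ✓; dept Legal ✗ → not eligible.
401(k) Plan — service 1328 days ≥ 12 months (≈360 days) ✓; 45 hrs/wk ≥ 32 ✓; grade Band 4 ≥ Band 3 ✓; age 42 ≥ 25 ✓; dept Legal ✓ → eligible.
Caregiver Leave — status full-time ✓; service 1328 days ≥ 18 months (≈540 days) ✓; grade Band 4 ≥ Band 3 ✓; 45 hrs/wk ≥ 35 ✓; rating 2 ≥ 2 ✓ → eligible.
Health Insurance — status full-time ✓; service 1328 days < 5 years (≈1825 days) ✗ → not eligible.
Identity Protection Plan — status full-time ✗ (requires part-time) → not eligible.
Relocation Assistance — service 1328 days ≥ 90 days ✓; age 42 ≥ 25 ✓; site Dayton ✗ (not Hamburg, Omaha, or Tulsa) → not eligible.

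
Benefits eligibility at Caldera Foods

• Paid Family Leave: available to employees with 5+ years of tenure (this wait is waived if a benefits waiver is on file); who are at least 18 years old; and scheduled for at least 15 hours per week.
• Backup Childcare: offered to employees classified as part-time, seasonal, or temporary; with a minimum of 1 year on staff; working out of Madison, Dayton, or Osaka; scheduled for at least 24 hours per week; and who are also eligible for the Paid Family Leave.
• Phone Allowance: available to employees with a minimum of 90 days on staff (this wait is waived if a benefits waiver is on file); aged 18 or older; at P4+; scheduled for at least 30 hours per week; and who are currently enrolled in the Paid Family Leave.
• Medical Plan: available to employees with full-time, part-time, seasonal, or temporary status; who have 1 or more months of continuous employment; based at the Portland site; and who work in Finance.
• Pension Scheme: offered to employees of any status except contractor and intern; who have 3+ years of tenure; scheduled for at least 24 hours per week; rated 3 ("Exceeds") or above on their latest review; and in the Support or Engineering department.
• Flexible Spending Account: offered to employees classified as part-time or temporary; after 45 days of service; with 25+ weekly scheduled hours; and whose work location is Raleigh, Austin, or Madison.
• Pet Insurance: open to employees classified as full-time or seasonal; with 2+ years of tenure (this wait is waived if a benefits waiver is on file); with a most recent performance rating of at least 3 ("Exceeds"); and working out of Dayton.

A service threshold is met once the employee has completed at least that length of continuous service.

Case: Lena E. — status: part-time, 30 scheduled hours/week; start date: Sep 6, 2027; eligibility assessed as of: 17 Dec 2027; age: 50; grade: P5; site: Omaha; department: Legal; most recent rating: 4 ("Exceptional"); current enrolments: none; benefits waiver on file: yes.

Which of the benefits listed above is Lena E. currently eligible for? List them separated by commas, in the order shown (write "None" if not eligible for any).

Paid Family Leave

Service from Sep 6, 2027 to 17 Dec 2027: 102 days.
Paid Family Leave — benefits waiver on file ✓; age 50 ≥ 18 ✓; 30 hrs/wk ≥ 15 ✓ → eligible.
Backup Childcare — status part-time ✓; service 102 days < 1 year (≈365 days) ✗ → not eligible.
Phone Allowance — benefits waiver on file ✓; age 50 ≥ 18 ✓; grade P5 ≥ P4 ✓; 30 hrs/wk ≥ 30 ✓; not enrolled in Paid Family Leave ✗ → not eligible.
Medical Plan — status part-time ✓; service 102 days ≥ 1 month (≈30 days) ✓; site Omaha ✗ (not Portland) → not eligible.
Pension Scheme — status part-time ✓ (not excluded); service 102 days < 3 years (≈1095 days) ✗ → not eligible.
Flexible Spending Account — status part-time ✓; service 102 days ≥ 45 days ✓; 30 hrs/wk ≥ 25 ✓; site Omaha ✗ (not Raleigh, Austin, or Madison) → not eligible.
Pet Insurance — status part-time ✗ (requires full-time or seasonal) → not eligible.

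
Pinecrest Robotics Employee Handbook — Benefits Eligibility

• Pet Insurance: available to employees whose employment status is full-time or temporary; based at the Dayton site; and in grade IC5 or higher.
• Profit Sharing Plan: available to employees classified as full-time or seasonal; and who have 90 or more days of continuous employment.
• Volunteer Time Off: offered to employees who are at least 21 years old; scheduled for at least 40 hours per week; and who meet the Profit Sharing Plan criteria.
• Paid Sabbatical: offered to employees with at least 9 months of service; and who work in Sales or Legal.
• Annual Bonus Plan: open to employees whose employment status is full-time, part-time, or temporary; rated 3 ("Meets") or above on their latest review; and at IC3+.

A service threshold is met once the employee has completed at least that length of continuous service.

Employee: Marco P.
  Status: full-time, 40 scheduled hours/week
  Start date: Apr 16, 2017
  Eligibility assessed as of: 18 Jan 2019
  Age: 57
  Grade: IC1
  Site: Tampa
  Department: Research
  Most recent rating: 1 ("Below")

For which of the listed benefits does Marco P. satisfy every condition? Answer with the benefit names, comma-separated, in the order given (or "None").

Profit Sharing Plan, Volunteer Time Off

Service from Apr 16, 2017 to 18 Jan 2019: 642 days.
Pet Insurance — status full-time ✓; site Tampa ✗ (not Dayton) → not eligible.
Profit Sharing Plan — status full-time ✓; service 642 days ≥ 90 days ✓ → eligible.
Volunteer Time Off — age 57 ≥ 21 ✓; 40 hrs/wk ≥ 40 ✓; eligible for Profit Sharing Plan ✓ → eligible.
Paid Sabbatical — service 642 days ≥ 9 months (≈270 days) ✓; dept Research ✗ → not eligible.
Annual Bonus Plan — status full-time ✓; rating 1 < 3 ✗ → not eligible.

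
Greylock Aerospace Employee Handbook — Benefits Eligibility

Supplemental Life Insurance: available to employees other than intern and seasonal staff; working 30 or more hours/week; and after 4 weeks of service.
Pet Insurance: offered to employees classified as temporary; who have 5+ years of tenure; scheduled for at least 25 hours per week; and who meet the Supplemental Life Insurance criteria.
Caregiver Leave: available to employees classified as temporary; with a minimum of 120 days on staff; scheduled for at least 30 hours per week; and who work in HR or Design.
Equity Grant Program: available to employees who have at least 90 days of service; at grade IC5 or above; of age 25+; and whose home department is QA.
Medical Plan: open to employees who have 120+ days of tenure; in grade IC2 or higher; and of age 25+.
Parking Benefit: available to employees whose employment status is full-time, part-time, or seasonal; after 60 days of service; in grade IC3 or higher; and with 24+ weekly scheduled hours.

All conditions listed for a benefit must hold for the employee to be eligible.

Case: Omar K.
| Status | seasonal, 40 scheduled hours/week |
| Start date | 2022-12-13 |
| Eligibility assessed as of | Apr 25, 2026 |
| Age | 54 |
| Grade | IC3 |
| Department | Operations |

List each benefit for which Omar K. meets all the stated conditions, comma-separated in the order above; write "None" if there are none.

Service from 2022-12-13 to Apr 25, 2026: 1229 days.
Supplemental Life Insurance — status seasonal ✗ (excluded) → not eligible.
Pet Insurance — status seasonal ✗ (requires temporary) → not eligible.
Caregiver Leave — status seasonal ✗ (requires temporary) → not eligible.
Equity Grant Program — service 1229 days ≥ 90 days ✓; grade IC3 < IC5 ✗ → not eligible.
Medical Plan — service 1229 days ≥ 120 days ✓; grade IC3 ≥ IC2 ✓; age 54 ≥ 25 ✓ → eligible.
Parking Benefit — status seasonal ✓; service 1229 days ≥ 60 days ✓; grade IC3 ≥ IC3 ✓; 40 hrs/wk ≥ 24 ✓ → eligible.

Medical Plan, Parking Benefit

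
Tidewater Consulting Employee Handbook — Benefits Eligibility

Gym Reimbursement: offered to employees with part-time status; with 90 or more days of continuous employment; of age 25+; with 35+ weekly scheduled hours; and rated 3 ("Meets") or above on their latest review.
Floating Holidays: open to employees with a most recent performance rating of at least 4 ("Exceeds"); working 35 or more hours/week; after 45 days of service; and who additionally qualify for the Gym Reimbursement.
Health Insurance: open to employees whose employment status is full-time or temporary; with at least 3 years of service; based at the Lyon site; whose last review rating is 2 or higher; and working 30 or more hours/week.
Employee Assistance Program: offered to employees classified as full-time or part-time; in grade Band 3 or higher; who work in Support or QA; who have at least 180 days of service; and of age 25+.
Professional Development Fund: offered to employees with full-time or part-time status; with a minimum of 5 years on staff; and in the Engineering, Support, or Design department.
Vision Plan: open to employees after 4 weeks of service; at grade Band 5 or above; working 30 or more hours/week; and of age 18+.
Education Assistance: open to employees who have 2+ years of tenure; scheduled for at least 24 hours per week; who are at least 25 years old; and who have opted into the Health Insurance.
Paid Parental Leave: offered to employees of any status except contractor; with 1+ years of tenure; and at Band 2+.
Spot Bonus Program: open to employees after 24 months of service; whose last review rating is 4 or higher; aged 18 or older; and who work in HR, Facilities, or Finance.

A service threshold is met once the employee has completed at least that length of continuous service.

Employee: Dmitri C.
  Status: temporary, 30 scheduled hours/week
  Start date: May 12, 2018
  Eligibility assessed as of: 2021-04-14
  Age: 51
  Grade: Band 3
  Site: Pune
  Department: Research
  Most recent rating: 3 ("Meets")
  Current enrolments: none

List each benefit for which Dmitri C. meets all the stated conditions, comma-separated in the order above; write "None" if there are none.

Paid Parental Leave

Service from May 12, 2018 to 2021-04-14: 1068 days.
Gym Reimbursement — status temporary ✗ (requires part-time) → not eligible.
Floating Holidays — rating 3 < 4 ✗ → not eligible.
Health Insurance — status temporary ✓; service 1068 days < 3 years (≈1095 days) ✗ → not eligible.
Employee Assistance Program — status temporary ✗ (requires full-time or part-time) → not eligible.
Professional Development Fund — status temporary ✗ (requires full-time or part-time) → not eligible.
Vision Plan — service 1068 days ≥ 4 weeks (≈28 days) ✓; grade Band 3 < Band 5 ✗ → not eligible.
Education Assistance — service 1068 days ≥ 2 years (≈730 days) ✓; 30 hrs/wk ≥ 24 ✓; age 51 ≥ 25 ✓; not enrolled in Health Insurance ✗ → not eligible.
Paid Parental Leave — status temporary ✓ (not excluded); service 1068 days ≥ 1 year (≈365 days) ✓; grade Band 3 ≥ Band 2 ✓ → eligible.
Spot Bonus Program — service 1068 days ≥ 24 months (≈720 days) ✓; rating 3 < 4 ✗ → not eligible.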